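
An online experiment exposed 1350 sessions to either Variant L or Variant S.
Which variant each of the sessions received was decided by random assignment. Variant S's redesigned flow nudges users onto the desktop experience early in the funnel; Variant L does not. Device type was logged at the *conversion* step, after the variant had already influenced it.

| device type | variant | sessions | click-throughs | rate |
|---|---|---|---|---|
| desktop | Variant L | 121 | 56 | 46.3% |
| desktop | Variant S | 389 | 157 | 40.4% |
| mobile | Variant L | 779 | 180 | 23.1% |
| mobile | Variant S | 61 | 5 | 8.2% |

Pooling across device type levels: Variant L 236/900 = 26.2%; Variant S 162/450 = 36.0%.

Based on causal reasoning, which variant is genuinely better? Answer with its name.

Within every device type level Variant L has the higher rate, yet pooled Variant S does — Simpson's reversal.
Device type is downstream of the variant. One should not condition on a consequence of treatment, so the overall rates are the right comparison.
Pooled: Variant L 26.2% vs Variant S 36.0%; Variant S is higher overall.

Variant S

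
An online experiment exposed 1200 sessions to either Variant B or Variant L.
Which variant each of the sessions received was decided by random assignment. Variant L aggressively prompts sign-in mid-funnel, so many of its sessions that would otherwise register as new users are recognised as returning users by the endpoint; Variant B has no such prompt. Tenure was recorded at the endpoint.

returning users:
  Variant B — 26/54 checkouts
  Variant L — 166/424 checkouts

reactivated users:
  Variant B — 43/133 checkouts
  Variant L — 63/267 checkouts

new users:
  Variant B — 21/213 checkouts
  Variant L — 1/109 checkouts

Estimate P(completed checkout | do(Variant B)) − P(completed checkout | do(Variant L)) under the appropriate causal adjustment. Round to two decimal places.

Stratifying would compare variants among sessions the variants themselves sorted into user tenure groups — a form of selection on an intermediate. The unconditioned pooled rates give the total causal effect.
The causal difference is the pooled difference: 0.225 − 0.287 = -0.062.

-0.06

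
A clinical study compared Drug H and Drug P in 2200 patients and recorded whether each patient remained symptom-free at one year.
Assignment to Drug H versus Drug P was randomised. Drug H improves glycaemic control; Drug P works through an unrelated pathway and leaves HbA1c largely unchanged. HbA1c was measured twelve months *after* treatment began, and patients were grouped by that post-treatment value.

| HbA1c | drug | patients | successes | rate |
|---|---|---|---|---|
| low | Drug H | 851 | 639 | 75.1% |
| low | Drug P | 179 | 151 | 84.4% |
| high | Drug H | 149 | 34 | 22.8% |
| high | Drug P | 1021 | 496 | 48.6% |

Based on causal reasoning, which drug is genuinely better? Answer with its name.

The distribution of HbA1c is itself part of what the drug does — it is an intermediate outcome. Holding it fixed would remove that part of the effect; the total effect is the pooled difference.
Pooled: Drug H 67.3% vs Drug P 53.9%; Drug H is higher overall.

Drug H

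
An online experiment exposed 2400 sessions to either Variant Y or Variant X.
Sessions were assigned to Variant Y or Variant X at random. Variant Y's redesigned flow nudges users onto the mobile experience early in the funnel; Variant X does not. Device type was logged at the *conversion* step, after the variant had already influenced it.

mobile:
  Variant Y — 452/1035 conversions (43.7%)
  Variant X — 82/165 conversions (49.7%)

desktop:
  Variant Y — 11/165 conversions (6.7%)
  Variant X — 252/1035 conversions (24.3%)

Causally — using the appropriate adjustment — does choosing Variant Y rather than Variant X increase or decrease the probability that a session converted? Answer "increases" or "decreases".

The device type-specific comparison favours Variant X throughout, but the pooled figures favour Variant Y. The question is whether to condition on device type.
Device type lies on the pathway variant → device type → outcome, so adjusting for it blocks the indirect effect. For the total causal effect of variant, use the unadjusted pooled rates.
Pooled: Variant Y 38.6% vs Variant X 27.8%; Variant Y is higher overall.

increases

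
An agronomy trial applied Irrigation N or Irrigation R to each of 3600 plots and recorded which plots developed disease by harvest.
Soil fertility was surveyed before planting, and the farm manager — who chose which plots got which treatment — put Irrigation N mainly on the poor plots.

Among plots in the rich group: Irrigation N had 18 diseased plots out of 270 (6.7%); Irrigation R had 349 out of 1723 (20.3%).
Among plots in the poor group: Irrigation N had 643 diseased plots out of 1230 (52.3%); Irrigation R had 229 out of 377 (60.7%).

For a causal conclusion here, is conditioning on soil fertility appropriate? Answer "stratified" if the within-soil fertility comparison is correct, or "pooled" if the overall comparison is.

stratified

The stratified and pooled comparisons disagree (Irrigation N wins within each soil fertility; Irrigation R wins overall), so the answer turns on the causal role of soil fertility.
Soil fertility differs across irrigations for reasons unrelated to any effect of the irrigation itself, and it separately predicts the outcome — a classic confounder. We must compare within soil fertility levels.
Within each level — rich: 6.7% vs 20.3%; poor: 52.3% vs 60.7% — Irrigation N is lower every time.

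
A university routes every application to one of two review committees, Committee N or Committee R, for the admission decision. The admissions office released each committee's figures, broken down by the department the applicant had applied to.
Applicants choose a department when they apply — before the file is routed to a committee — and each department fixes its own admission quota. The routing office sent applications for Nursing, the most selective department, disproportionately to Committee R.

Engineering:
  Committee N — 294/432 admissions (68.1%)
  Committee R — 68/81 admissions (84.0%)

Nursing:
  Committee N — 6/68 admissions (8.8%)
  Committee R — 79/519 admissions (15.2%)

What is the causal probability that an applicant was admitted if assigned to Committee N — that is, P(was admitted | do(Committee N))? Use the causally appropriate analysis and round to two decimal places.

0.36

The stratified and pooled comparisons disagree (Committee R wins within each department; Committee N wins overall), so the answer turns on the causal role of department.
Here department is a common cause — it drives both which review committee a case falls under and the outcome. The crude comparison mixes populations; the stratum-specific rates are the causally relevant ones.
Standardising Committee N to the population department mix: 0.466·294/432 + 0.534·6/68 = 0.364.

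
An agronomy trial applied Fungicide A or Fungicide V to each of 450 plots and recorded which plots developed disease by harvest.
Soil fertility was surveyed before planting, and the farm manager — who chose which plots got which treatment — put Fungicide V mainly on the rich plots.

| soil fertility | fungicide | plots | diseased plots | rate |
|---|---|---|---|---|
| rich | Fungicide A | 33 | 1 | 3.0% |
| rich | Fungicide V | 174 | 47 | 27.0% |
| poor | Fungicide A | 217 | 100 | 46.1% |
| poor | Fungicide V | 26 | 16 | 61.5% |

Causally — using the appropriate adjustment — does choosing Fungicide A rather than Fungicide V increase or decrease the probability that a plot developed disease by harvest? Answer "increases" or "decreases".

decreases

Nothing the fungicide does changes soil fertility; the imbalance is an allocation artefact. With soil fertility also predicting the outcome, the pooled figure is confounded, and the within-stratum comparison is the causal one.
Within each level — rich: 3.0% vs 27.0%; poor: 46.1% vs 61.5% — Fungicide A is lower every time.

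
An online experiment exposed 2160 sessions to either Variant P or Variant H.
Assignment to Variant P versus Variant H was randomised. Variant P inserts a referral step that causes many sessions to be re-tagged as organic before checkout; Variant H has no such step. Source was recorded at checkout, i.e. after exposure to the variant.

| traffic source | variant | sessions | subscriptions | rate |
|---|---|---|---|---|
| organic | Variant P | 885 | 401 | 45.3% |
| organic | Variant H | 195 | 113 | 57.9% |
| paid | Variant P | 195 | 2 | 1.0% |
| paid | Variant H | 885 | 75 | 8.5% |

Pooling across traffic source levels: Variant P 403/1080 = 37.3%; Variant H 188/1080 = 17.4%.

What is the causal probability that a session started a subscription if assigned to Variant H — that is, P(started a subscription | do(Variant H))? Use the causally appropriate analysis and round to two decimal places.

Within every traffic source level Variant H has the higher rate, yet pooled Variant P does — Simpson's reversal.
Traffic source lies on the pathway variant → traffic source → outcome, so adjusting for it blocks the indirect effect. For the total causal effect of variant, use the unadjusted pooled rates.
So P(outcome | do(Variant H)) is just the pooled rate for Variant H: 188/1080 = 0.174.

0.17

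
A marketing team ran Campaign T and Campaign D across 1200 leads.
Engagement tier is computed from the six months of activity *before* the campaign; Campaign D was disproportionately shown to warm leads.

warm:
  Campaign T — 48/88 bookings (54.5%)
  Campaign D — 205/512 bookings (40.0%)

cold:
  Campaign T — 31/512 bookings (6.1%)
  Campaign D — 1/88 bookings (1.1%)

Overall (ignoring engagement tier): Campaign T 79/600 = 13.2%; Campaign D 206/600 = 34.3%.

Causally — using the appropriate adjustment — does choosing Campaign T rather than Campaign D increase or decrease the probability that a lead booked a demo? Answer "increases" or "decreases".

Nothing the campaign does changes engagement tier; the imbalance is an allocation artefact. With engagement tier also predicting the outcome, the pooled figure is confounded, and the within-stratum comparison is the causal one.
Within each level — warm: 54.5% vs 40.0%; cold: 6.1% vs 1.1% — Campaign T is higher every time.

increases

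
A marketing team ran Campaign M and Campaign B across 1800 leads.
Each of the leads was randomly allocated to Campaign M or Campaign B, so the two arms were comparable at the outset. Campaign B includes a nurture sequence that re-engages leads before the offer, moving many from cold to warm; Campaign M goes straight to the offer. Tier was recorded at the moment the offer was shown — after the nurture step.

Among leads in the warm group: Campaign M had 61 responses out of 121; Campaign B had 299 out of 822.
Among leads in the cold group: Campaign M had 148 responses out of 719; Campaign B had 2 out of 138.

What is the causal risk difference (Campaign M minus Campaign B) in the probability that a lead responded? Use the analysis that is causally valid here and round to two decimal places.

The engagement tier-specific comparison favours Campaign M throughout, but the pooled figures favour Campaign B. The question is whether to condition on engagement tier.
Because the campaign influences engagement tier, engagement tier is a post-treatment mediator, not a confounder. Stratifying on it would bias the estimate; the causal effect is the crude pooled difference.
The causal difference is the pooled difference: 0.249 − 0.314 = -0.065.

-0.06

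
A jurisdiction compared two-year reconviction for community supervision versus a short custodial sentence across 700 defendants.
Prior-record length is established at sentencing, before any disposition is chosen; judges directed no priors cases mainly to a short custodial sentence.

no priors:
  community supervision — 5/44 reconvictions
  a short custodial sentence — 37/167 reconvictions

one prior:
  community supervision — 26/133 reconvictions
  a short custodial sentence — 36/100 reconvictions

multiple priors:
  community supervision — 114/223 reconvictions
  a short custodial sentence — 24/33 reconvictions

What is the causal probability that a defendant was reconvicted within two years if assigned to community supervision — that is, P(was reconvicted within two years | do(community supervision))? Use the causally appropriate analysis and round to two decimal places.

The stratified and pooled comparisons disagree (community supervision wins within each prior-record length; a short custodial sentence wins overall), so the answer turns on the causal role of prior-record length.
Prior-record length differs across dispositions for reasons unrelated to any effect of the disposition itself, and it separately predicts the outcome — a classic confounder. We must compare within prior-record length levels.
Standardising community supervision to the population prior-record length mix: 0.301·5/44 + 0.333·26/133 + 0.366·114/223 = 0.286.

0.29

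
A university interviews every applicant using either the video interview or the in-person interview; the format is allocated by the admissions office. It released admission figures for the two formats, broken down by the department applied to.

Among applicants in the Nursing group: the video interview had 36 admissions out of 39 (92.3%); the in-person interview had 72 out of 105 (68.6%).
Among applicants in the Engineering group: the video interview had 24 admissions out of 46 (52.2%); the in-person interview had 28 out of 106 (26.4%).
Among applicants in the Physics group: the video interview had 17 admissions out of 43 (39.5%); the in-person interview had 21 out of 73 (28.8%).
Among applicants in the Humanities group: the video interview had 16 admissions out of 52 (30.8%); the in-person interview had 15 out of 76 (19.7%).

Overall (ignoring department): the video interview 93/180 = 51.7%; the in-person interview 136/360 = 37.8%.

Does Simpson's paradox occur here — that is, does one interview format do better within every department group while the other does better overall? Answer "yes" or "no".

no

Within each department level (Nursing 92.3% vs 68.6%; Engineering 52.2% vs 26.4%; Physics 39.5% vs 28.8%; Humanities 30.8% vs 19.7%), the video interview has the higher rate every time. Pooled: 51.7% vs 37.8% — the video interview has the higher rate overall. They agree.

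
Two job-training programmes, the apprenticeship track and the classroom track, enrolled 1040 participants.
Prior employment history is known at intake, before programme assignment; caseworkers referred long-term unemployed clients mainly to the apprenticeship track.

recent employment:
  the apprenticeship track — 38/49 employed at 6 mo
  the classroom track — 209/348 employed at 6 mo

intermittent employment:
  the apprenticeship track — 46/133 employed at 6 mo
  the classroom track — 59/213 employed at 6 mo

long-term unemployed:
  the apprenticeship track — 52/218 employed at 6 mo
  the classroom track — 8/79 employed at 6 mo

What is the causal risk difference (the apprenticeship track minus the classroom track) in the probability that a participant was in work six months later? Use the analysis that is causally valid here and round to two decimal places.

Since prior employment history is a pre-existing factor (not a product of the programme) and it affects the outcome on its own, it is a confounder. The stratified rates, not the pooled rate, identify the causal effect.
Adjusting over the population distribution of prior employment history: 0.382·(0.776−0.601) + 0.333·(0.346−0.277) + 0.286·(0.239−0.101) = +0.129.

+0.13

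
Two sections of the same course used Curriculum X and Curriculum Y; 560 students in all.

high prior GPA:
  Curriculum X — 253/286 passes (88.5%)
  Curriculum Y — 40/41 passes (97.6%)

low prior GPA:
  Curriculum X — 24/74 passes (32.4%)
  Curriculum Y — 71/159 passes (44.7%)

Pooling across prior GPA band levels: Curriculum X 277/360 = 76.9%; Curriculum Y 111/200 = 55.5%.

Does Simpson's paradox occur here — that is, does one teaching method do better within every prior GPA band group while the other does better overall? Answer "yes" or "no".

Within each prior GPA band level (high prior GPA 88.5% vs 97.6%; low prior GPA 32.4% vs 44.7%), Curriculum Y has the higher rate every time. Pooled: 76.9% vs 55.5% — Curriculum X has the higher rate overall. The two comparisons disagree.

yes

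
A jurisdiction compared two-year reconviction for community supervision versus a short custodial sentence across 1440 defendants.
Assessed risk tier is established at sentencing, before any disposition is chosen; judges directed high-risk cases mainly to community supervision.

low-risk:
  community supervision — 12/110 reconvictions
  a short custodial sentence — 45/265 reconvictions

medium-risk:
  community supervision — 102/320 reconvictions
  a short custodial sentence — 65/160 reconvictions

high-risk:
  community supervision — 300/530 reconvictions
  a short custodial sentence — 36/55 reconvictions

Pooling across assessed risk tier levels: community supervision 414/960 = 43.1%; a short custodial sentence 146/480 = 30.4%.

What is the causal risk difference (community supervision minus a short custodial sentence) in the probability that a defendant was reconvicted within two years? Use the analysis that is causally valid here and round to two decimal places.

-0.08

Assessed risk tier is set before the disposition has any effect — it is not caused by the disposition — and it independently drives the outcome. That makes it a confounder, so the causal comparison is within assessed risk tier levels.
Adjusting over the population distribution of assessed risk tier: 0.260·(0.109−0.170) + 0.333·(0.319−0.406) + 0.406·(0.566−0.655) = -0.081.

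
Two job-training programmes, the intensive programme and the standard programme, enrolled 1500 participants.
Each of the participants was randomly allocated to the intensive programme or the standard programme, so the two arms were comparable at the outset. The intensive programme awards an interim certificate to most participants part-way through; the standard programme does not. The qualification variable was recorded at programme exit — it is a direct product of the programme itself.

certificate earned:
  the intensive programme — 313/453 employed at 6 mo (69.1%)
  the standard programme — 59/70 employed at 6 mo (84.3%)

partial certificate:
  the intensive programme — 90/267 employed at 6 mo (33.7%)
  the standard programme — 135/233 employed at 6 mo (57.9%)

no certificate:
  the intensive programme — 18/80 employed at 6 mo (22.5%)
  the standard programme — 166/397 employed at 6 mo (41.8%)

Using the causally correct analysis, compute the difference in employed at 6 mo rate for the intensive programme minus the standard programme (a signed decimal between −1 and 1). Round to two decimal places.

Because the programme influences qualification attained during the programme, qualification attained during the programme is a post-treatment mediator, not a confounder. Stratifying on it would bias the estimate; the causal effect is the crude pooled difference.
The causal difference is the pooled difference: 0.526 − 0.514 = +0.012.

+0.01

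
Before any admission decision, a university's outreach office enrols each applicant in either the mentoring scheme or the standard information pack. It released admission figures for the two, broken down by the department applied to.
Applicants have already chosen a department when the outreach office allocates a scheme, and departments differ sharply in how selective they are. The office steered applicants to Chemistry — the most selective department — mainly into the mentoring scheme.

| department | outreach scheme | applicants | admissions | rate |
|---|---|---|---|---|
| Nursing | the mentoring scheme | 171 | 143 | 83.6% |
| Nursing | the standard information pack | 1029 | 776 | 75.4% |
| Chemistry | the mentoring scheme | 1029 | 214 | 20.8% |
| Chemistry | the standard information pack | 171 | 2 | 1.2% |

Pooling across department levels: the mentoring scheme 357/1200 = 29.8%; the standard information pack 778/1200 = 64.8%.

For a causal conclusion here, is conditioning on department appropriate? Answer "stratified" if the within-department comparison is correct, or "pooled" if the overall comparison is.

Department is set before the outreach scheme has any effect — it is not caused by the outreach scheme — and it independently drives the outcome. That makes it a confounder, so the causal comparison is within department levels.
Within each level — Nursing: 83.6% vs 75.4%; Chemistry: 20.8% vs 1.2% — the mentoring scheme is higher every time.

stratified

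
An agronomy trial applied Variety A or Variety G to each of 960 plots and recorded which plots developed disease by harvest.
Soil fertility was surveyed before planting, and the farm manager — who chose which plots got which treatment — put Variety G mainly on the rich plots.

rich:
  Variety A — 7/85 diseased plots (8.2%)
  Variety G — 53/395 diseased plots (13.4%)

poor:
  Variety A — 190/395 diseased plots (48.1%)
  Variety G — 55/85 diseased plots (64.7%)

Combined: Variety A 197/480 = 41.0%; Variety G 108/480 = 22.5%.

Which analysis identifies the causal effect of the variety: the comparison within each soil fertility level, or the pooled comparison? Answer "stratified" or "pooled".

Variety A is lower inside every soil fertility stratum but Variety G is lower in aggregate. Whether to stratify depends on how soil fertility relates to the variety.
Soil fertility satisfies the back-door criterion: it is not a descendant of the variety, and it blocks the spurious path from variety to outcome. Adjusting for it (i.e., using the within-soil fertility rates) gives the causal effect.
Within each level — rich: 8.2% vs 13.4%; poor: 48.1% vs 64.7% — Variety A is lower every time.

stratified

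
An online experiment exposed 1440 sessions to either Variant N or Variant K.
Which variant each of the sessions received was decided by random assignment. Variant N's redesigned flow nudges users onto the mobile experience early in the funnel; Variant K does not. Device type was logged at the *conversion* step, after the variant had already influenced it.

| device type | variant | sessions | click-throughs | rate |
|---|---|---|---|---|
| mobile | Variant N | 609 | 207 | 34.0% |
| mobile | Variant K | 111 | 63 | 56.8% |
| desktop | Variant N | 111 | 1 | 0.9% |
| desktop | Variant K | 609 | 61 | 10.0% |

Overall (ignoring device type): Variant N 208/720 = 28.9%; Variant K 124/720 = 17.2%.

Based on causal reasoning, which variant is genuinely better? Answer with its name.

Because the variant influences device type, device type is a post-treatment mediator, not a confounder. Stratifying on it would bias the estimate; the causal effect is the crude pooled difference.
Pooled: Variant N 28.9% vs Variant K 17.2%; Variant N is higher overall.

Variant N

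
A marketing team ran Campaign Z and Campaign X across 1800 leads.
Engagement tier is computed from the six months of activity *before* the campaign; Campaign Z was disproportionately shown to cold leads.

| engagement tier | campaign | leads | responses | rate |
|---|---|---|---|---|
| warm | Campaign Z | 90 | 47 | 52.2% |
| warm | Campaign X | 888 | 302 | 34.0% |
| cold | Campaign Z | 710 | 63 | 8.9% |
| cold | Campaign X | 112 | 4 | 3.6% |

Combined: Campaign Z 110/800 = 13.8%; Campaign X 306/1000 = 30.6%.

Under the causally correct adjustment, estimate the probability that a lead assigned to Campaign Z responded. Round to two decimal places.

The stratified and pooled comparisons disagree (Campaign Z wins within each engagement tier; Campaign X wins overall), so the answer turns on the causal role of engagement tier.
Here engagement tier is a common cause — it drives both which campaign a case falls under and the outcome. The crude comparison mixes populations; the stratum-specific rates are the causally relevant ones.
Standardising Campaign Z to the population engagement tier mix: 0.543·47/90 + 0.457·63/710 = 0.324.

0.32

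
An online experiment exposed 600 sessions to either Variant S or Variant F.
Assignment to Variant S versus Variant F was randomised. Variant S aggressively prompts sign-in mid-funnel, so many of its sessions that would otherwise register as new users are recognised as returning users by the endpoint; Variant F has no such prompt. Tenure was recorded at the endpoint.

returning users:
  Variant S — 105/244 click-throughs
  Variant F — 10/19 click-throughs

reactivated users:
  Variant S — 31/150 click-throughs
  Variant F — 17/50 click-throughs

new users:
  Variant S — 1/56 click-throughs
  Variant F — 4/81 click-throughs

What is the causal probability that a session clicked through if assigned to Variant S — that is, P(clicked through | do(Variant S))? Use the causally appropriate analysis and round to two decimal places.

User tenure is downstream of the variant. One should not condition on a consequence of treatment, so the overall rates are the right comparison.
So P(outcome | do(Variant S)) is just the pooled rate for Variant S: 137/450 = 0.304.

0.30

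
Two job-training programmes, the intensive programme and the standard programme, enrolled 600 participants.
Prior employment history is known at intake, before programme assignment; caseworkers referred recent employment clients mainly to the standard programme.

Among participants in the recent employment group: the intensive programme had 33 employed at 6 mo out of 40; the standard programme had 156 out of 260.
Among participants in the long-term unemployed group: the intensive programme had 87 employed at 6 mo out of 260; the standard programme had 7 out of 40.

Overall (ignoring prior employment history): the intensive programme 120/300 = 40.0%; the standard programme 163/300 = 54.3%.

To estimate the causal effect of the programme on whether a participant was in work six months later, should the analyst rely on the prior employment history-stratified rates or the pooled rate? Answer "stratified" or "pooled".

stratified

Within every prior employment history level the intensive programme has the higher rate, yet pooled the standard programme does — Simpson's reversal.
Prior employment history satisfies the back-door criterion: it is not a descendant of the programme, and it blocks the spurious path from programme to outcome. Adjusting for it (i.e., using the within-prior employment history rates) gives the causal effect.
Within each level — recent employment: 82.5% vs 60.0%; long-term unemployed: 33.5% vs 17.5% — the intensive programme is higher every time.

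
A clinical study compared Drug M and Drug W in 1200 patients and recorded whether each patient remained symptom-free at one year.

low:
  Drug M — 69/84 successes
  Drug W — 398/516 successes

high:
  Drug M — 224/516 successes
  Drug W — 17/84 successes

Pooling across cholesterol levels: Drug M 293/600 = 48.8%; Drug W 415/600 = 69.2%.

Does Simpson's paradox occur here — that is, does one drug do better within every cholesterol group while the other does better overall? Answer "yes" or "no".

Within each cholesterol level (low 82.1% vs 77.1%; high 43.4% vs 20.2%), Drug M has the higher rate every time. Pooled: 48.8% vs 69.2% — Drug W has the higher rate overall. The two comparisons disagree.

yes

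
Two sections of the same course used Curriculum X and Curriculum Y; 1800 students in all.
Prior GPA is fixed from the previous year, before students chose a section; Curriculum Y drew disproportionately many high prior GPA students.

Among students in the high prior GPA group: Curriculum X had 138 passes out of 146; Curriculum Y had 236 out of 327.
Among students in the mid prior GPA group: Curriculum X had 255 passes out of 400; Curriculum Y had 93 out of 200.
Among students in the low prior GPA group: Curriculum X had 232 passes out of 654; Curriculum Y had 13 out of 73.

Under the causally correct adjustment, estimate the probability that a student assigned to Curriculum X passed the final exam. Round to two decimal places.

0.60

Prior GPA band is set before the teaching method has any effect — it is not caused by the teaching method — and it independently drives the outcome. That makes it a confounder, so the causal comparison is within prior GPA band levels.
Standardising Curriculum X to the population prior GPA band mix: 0.263·138/146 + 0.333·255/400 + 0.404·232/654 = 0.604.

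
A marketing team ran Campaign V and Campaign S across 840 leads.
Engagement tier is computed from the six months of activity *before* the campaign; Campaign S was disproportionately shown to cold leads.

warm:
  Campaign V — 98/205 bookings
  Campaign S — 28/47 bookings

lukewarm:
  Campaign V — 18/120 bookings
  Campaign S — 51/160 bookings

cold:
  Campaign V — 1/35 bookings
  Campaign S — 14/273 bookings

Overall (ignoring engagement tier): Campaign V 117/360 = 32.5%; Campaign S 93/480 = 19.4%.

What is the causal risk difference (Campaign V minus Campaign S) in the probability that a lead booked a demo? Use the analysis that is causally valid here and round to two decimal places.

-0.10

The stratified and pooled comparisons disagree (Campaign S wins within each engagement tier; Campaign V wins overall), so the answer turns on the causal role of engagement tier.
Engagement tier differs across campaigns for reasons unrelated to any effect of the campaign itself, and it separately predicts the outcome — a classic confounder. We must compare within engagement tier levels.
Adjusting over the population distribution of engagement tier: 0.300·(0.478−0.596) + 0.333·(0.150−0.319) + 0.367·(0.029−0.051) = -0.100.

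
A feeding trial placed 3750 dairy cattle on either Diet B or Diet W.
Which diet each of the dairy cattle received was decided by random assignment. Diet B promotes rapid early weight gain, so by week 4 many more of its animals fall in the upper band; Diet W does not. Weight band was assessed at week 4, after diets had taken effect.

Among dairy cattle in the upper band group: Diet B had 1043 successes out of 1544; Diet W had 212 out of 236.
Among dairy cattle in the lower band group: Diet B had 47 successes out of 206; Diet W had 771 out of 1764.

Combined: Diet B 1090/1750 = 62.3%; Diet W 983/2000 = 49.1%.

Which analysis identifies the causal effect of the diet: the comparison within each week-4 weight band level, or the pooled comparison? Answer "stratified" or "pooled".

The week-4 weight band-specific comparison favours Diet W throughout, but the pooled figures favour Diet B. The question is whether to condition on week-4 weight band.
Week-4 weight band lies on the pathway diet → week-4 weight band → outcome, so adjusting for it blocks the indirect effect. For the total causal effect of diet, use the unadjusted pooled rates.
Pooled: Diet B 62.3% vs Diet W 49.1%; Diet B is higher overall.

pooled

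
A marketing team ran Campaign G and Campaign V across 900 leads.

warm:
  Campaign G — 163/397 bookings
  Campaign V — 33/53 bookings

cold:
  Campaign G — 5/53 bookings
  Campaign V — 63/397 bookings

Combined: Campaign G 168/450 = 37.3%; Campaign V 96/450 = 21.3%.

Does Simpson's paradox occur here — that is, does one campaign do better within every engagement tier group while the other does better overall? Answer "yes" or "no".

Within each engagement tier level (warm 41.1% vs 62.3%; cold 9.4% vs 15.9%), Campaign V has the higher rate every time. Pooled: 37.3% vs 21.3% — Campaign G has the higher rate overall. The two comparisons disagree.

yes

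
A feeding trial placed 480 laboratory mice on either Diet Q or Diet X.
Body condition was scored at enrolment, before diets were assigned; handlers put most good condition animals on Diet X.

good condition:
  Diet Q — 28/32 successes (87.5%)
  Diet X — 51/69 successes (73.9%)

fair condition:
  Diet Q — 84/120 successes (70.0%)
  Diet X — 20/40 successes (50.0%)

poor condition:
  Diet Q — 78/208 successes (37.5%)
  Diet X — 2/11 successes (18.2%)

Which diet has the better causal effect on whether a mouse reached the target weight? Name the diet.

Diet Q

The starting body condition-specific comparison favours Diet Q throughout, but the pooled figures favour Diet X. The question is whether to condition on starting body condition.
Since starting body condition is a pre-existing factor (not a product of the diet) and it affects the outcome on its own, it is a confounder. The stratified rates, not the pooled rate, identify the causal effect.
Within each level — good condition: 87.5% vs 73.9%; fair condition: 70.0% vs 50.0%; poor condition: 37.5% vs 18.2% — Diet Q is higher every time.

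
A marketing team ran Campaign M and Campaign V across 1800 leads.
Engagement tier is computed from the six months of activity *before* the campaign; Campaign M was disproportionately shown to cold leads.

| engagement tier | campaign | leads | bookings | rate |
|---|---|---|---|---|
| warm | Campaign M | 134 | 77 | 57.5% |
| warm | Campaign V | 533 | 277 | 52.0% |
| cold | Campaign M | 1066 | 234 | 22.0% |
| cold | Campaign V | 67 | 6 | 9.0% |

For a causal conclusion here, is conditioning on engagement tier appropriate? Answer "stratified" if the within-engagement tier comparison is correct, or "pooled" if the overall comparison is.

Within every engagement tier level Campaign M has the higher rate, yet pooled Campaign V does — Simpson's reversal.
The imbalance in engagement tier arose from how leads were allocated, not from anything the campaign did; and engagement tier independently affects the outcome. The pooled gap is confounded — condition on engagement tier.
Within each level — warm: 57.5% vs 52.0%; cold: 22.0% vs 9.0% — Campaign M is higher every time.

stratified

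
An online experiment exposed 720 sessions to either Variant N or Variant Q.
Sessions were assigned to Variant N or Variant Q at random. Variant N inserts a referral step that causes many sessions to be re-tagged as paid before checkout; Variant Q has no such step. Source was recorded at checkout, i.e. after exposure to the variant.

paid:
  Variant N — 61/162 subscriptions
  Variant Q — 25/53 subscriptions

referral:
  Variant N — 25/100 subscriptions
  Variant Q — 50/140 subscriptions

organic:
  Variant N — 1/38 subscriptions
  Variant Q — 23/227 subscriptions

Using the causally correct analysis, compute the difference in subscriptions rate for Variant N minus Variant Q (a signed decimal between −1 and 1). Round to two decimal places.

+0.06

Because the variant influences traffic source, traffic source is a post-treatment mediator, not a confounder. Stratifying on it would bias the estimate; the causal effect is the crude pooled difference.
The causal difference is the pooled difference: 0.290 − 0.233 = +0.057.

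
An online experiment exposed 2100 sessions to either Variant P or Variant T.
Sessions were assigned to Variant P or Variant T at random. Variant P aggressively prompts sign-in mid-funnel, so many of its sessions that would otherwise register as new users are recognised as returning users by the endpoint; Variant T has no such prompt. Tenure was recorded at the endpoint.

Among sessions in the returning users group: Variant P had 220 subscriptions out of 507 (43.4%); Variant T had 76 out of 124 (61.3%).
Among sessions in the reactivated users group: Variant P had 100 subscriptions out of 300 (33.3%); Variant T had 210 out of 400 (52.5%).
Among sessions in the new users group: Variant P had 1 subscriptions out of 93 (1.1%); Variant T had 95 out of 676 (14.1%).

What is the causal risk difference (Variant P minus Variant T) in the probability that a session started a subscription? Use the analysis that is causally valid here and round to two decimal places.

Within every user tenure level Variant T has the higher rate, yet pooled Variant P does — Simpson's reversal.
The distribution of user tenure is itself part of what the variant does — it is an intermediate outcome. Holding it fixed would remove that part of the effect; the total effect is the pooled difference.
The causal difference is the pooled difference: 0.357 − 0.318 = +0.039.

+0.04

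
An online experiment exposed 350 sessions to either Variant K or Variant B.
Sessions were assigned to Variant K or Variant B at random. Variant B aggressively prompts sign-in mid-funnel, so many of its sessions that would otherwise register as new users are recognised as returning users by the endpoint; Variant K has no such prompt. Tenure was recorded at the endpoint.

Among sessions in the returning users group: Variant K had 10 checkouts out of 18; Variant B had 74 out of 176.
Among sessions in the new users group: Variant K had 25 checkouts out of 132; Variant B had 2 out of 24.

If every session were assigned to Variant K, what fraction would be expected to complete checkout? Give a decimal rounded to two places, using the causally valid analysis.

0.23

The distribution of user tenure is itself part of what the variant does — it is an intermediate outcome. Holding it fixed would remove that part of the effect; the total effect is the pooled difference.
So P(outcome | do(Variant K)) is just the pooled rate for Variant K: 35/150 = 0.233.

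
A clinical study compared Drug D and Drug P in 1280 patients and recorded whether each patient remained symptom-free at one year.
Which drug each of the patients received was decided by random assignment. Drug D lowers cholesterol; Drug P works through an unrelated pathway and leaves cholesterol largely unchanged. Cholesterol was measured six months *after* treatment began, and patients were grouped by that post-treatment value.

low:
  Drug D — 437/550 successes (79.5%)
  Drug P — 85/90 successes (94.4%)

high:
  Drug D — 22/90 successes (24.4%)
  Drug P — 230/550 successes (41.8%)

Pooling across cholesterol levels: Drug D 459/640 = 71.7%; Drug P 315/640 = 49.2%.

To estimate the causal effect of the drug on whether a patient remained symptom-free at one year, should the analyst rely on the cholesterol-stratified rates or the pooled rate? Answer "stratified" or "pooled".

pooled

Stratifying would compare drugs among patients the drugs themselves sorted into cholesterol groups — a form of selection on an intermediate. The unconditioned pooled rates give the total causal effect.
Pooled: Drug D 71.7% vs Drug P 49.2%; Drug D is higher overall.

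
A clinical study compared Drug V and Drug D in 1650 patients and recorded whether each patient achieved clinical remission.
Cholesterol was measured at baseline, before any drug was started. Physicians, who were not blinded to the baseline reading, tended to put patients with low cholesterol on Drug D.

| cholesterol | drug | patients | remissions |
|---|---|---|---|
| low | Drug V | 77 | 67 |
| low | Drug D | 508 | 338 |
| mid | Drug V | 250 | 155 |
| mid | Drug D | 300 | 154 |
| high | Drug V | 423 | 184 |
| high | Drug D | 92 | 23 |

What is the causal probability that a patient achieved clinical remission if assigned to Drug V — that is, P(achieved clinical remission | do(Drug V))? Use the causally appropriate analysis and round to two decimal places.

The cholesterol-specific comparison favours Drug V throughout, but the pooled figures favour Drug D. The question is whether to condition on cholesterol.
Cholesterol satisfies the back-door criterion: it is not a descendant of the drug, and it blocks the spurious path from drug to outcome. Adjusting for it (i.e., using the within-cholesterol rates) gives the causal effect.
Standardising Drug V to the population cholesterol mix: 0.355·67/77 + 0.333·155/250 + 0.312·184/423 = 0.651.

0.65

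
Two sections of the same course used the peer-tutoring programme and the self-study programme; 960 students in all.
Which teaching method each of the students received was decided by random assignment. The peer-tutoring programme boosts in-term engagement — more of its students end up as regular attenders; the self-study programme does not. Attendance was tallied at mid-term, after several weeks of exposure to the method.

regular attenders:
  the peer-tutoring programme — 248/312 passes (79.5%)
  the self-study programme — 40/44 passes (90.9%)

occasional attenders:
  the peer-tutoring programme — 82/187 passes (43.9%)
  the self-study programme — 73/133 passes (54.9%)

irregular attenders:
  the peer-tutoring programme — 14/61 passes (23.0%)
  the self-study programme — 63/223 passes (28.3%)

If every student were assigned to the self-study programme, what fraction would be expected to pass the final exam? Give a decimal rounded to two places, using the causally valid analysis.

Mid-term attendance is recorded after the teaching method and is itself shifted by it — it sits on the causal path from teaching method to outcome. Conditioning on a mediator would strip out part of the effect we want; the pooled comparison gives the total causal effect.
So P(outcome | do(the self-study programme)) is just the pooled rate for the self-study programme: 176/400 = 0.440.

0.44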